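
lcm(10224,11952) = 848592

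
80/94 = 40/47  =  0.85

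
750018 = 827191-77173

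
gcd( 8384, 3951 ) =1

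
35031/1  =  35031 = 35031.00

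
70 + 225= 295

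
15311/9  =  1701 + 2/9 = 1701.22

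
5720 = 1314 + 4406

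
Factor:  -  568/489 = -2^3*3^( - 1)*71^1* 163^(-1)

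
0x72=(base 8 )162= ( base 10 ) 114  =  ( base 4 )1302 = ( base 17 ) 6c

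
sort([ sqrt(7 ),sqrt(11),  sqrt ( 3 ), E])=[ sqrt(3),sqrt(7), E,sqrt(11)] 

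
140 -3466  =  -3326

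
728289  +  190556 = 918845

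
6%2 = 0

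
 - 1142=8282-9424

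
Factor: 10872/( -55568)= - 9/46 = - 2^ (-1)*3^2*23^( - 1)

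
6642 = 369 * 18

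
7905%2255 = 1140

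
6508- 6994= - 486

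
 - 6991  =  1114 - 8105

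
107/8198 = 107/8198 = 0.01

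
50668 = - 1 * ( - 50668)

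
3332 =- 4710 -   -  8042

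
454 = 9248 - 8794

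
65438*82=5365916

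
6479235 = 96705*67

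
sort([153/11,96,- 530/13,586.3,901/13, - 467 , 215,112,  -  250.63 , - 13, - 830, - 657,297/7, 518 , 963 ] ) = [  -  830,-657,-467, - 250.63, - 530/13, - 13,153/11 , 297/7, 901/13, 96,112,215, 518 , 586.3,963]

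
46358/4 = 23179/2 = 11589.50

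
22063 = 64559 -42496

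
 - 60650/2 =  - 30325 = - 30325.00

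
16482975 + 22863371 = 39346346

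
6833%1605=413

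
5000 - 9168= - 4168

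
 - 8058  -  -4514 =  - 3544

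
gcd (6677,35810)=1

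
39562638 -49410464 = -9847826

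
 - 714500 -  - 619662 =-94838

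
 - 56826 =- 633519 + 576693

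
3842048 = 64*60032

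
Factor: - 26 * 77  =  -2002 =- 2^1* 7^1* 11^1*13^1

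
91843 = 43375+48468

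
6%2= 0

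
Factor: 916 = 2^2 * 229^1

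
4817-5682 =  -865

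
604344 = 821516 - 217172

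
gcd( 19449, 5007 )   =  3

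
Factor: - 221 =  - 13^1 * 17^1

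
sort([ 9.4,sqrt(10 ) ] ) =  [sqrt( 10 ),9.4 ]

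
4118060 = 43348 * 95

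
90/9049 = 90/9049 = 0.01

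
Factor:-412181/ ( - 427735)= 5^(-1)*11^(-1)*53^1= 53/55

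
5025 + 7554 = 12579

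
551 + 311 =862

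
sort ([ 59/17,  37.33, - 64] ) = [-64,59/17,  37.33]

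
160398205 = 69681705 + 90716500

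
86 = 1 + 85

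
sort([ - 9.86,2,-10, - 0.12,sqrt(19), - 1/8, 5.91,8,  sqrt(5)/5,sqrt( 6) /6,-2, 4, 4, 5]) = [ - 10, - 9.86, - 2,-1/8,-0.12,sqrt( 6 )/6, sqrt(5 )/5, 2, 4, 4, sqrt(19 ),5,  5.91, 8 ]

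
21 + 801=822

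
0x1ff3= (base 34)72j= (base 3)102012221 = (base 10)8179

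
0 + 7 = 7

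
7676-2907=4769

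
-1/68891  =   - 1+68890/68891 = - 0.00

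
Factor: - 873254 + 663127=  - 210127  =  - 210127^1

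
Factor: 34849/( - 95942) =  - 2^ (-1)*7^( - 2)*11^( - 1)*89^ ( - 1) * 34849^1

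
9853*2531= 24937943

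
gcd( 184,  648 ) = 8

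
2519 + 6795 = 9314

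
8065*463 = 3734095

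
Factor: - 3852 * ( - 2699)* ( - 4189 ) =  - 2^2*3^2*59^1*71^1*107^1*2699^1 = -43551139572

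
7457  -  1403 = 6054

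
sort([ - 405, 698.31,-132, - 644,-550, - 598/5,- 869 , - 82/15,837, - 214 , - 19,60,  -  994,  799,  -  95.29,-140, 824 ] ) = [ - 994, - 869 , - 644, -550, - 405,  -  214, - 140, - 132, - 598/5, - 95.29,-19,  -  82/15, 60, 698.31, 799, 824, 837 ]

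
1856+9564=11420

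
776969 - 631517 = 145452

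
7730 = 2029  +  5701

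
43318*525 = 22741950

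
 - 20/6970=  - 1 + 695/697 = - 0.00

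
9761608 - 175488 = 9586120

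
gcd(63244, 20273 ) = 97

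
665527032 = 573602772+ 91924260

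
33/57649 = 33/57649 = 0.00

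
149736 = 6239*24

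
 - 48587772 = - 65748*739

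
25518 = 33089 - 7571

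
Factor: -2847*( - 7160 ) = 2^3*3^1*5^1*13^1*73^1*179^1 = 20384520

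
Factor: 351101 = 17^1*19^1*1087^1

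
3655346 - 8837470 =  - 5182124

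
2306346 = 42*54913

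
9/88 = 9/88 =0.10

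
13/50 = 13/50 = 0.26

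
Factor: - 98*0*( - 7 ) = 0^1 = 0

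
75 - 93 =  - 18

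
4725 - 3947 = 778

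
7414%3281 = 852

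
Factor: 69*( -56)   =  -2^3*3^1*7^1*23^1  =  - 3864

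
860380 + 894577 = 1754957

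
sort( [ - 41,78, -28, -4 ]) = [-41, - 28, - 4,78] 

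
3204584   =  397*8072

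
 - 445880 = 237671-683551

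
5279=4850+429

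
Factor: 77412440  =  2^3*5^1*7^1 *83^1*3331^1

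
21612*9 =194508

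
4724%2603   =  2121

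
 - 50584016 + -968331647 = -1018915663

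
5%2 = 1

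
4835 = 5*967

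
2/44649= 2/44649 = 0.00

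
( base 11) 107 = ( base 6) 332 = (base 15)88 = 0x80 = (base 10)128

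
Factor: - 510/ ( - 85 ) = 2^1*3^1 = 6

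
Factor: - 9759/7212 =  - 3253/2404 = - 2^(  -  2)*601^( - 1 ) * 3253^1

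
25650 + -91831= - 66181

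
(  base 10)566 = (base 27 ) kq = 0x236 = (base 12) 3B2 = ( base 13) 347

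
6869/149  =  46 + 15/149 =46.10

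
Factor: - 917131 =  - 131^1*7001^1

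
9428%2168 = 756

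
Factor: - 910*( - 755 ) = 2^1*5^2*7^1*13^1*151^1 = 687050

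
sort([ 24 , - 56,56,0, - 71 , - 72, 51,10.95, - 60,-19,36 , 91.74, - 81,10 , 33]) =[ - 81, -72, - 71, -60, - 56,-19,0,10, 10.95,  24,33, 36,51,56, 91.74]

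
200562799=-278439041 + 479001840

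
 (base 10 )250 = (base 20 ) ca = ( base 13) 163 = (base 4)3322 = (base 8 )372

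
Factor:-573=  - 3^1*191^1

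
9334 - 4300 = 5034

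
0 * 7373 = 0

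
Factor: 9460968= 2^3*3^1 * 11^1*35837^1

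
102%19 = 7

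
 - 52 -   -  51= - 1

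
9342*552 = 5156784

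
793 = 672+121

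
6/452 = 3/226 = 0.01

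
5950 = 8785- 2835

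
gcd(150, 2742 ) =6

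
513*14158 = 7263054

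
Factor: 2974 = 2^1*1487^1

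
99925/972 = 102+781/972 = 102.80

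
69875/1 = 69875 = 69875.00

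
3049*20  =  60980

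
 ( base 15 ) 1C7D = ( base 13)2A85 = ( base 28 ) 7P5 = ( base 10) 6193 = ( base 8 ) 14061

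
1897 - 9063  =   - 7166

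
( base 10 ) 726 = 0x2D6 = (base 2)1011010110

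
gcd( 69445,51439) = 1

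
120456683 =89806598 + 30650085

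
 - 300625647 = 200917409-501543056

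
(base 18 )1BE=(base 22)128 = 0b1000011000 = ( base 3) 201212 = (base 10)536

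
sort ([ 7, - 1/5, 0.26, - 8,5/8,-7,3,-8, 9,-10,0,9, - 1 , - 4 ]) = [ - 10, - 8 , - 8,-7, - 4, -1, - 1/5,0,0.26, 5/8, 3,7,9,9] 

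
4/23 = 4/23  =  0.17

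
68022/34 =2000+11/17= 2000.65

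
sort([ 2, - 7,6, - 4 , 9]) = [ - 7,-4, 2,6,9]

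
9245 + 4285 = 13530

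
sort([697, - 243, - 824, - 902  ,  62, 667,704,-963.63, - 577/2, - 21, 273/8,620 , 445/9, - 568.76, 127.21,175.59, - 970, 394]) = [- 970, - 963.63,- 902,-824, -568.76,- 577/2, - 243, - 21,273/8, 445/9,62,  127.21,  175.59, 394, 620, 667, 697, 704]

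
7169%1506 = 1145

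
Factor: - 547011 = - 3^2*60779^1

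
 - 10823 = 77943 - 88766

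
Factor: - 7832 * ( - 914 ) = 7158448=2^4*11^1*89^1*457^1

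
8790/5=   1758  =  1758.00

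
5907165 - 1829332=4077833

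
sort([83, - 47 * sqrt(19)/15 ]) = [-47*sqrt( 19)/15, 83]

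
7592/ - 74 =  - 3796/37 =-  102.59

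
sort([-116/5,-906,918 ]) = [ - 906 , -116/5,  918 ]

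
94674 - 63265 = 31409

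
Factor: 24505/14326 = 65/38=2^( - 1) * 5^1*13^1 * 19^(  -  1 )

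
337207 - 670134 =  -  332927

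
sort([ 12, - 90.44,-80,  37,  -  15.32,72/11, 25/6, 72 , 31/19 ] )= [-90.44, - 80,  -  15.32,31/19, 25/6,72/11, 12,37, 72]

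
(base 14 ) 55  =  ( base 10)75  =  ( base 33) 29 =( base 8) 113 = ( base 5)300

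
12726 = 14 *909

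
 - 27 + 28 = 1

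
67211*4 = 268844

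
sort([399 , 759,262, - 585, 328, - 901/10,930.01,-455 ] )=[  -  585, - 455, - 901/10,262, 328 , 399,759,930.01 ]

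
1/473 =1/473 = 0.00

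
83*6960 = 577680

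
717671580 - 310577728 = 407093852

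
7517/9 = 7517/9 =835.22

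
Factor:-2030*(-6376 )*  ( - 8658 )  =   - 2^5 * 3^2*5^1 * 7^1 * 13^1*29^1*37^1 *797^1 = - 112062918240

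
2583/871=2+841/871= 2.97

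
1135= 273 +862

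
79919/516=79919/516=154.88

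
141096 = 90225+50871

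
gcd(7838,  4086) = 2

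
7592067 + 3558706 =11150773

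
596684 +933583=1530267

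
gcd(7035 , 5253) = 3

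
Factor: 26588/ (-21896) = - 2^(  -  1 )*7^( - 1) * 17^1 = -17/14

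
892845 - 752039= 140806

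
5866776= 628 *9342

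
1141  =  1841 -700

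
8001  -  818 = 7183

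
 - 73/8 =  - 10+7/8 = - 9.12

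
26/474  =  13/237  =  0.05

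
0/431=0 = 0.00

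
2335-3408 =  - 1073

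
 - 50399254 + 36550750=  - 13848504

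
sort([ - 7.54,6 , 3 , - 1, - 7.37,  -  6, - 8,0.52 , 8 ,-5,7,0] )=[ - 8, - 7.54, - 7.37, - 6,-5, - 1,0, 0.52,3,6,7, 8]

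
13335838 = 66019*202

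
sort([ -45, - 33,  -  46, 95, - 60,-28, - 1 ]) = [ - 60 , -46,  -  45, - 33, -28,- 1 , 95]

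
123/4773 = 41/1591 = 0.03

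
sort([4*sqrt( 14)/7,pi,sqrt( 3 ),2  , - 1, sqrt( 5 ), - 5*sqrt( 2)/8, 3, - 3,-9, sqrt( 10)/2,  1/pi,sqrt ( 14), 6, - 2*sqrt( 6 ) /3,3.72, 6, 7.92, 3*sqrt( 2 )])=[ - 9, - 3, -2 * sqrt(6)/3, - 1 , - 5*sqrt( 2) /8 , 1/pi, sqrt( 10) /2,sqrt( 3 ),2, 4*sqrt( 14)/7, sqrt( 5 ), 3,pi, 3.72, sqrt( 14), 3*sqrt( 2 ) , 6, 6, 7.92]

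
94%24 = 22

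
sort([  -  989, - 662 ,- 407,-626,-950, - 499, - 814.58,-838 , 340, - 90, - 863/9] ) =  [ - 989, - 950, - 838,  -  814.58, - 662 , - 626, - 499, - 407,-863/9, - 90,340 ]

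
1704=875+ 829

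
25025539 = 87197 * 287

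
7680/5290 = 1+239/529 = 1.45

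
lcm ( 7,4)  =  28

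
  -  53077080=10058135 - 63135215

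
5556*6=33336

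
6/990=1/165=0.01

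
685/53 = 12+49/53 =12.92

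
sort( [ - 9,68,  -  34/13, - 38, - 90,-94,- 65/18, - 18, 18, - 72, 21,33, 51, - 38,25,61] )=[ - 94,  -  90, - 72, - 38, - 38, - 18, - 9,-65/18, - 34/13, 18 , 21, 25, 33, 51,61, 68]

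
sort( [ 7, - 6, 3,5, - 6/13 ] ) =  [ - 6, - 6/13,3,5,7]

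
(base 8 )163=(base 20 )5F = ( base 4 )1303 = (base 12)97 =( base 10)115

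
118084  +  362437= 480521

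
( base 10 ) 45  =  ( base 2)101101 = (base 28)1h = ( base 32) 1d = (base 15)30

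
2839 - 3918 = - 1079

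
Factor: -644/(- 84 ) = 23/3 = 3^(-1 )*23^1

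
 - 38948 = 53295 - 92243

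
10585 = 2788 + 7797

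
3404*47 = 159988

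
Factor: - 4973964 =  - 2^2* 3^1 *29^1*14293^1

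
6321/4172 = 903/596 = 1.52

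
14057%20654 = 14057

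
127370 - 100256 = 27114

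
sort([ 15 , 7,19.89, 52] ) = [ 7,  15, 19.89,52 ]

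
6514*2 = 13028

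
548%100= 48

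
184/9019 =184/9019=0.02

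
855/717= 1 + 46/239 =1.19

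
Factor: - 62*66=  -  4092 =-  2^2 * 3^1 * 11^1*31^1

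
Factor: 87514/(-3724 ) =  - 2^( - 1 )*47^1 = -47/2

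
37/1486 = 37/1486 = 0.02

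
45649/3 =45649/3 = 15216.33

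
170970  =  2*85485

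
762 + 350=1112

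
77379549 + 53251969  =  130631518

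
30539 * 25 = 763475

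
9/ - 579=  - 3/193 = - 0.02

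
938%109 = 66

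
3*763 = 2289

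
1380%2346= 1380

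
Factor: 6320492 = 2^2*23^2*29^1*103^1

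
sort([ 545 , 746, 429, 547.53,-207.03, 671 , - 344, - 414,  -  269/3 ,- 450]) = [ - 450,-414, - 344,-207.03, - 269/3, 429, 545, 547.53,  671,746 ] 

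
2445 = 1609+836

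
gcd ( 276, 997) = 1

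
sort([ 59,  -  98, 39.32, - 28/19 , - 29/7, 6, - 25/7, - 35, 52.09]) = [ - 98 , - 35,-29/7, - 25/7,-28/19,6, 39.32, 52.09,59]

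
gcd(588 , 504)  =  84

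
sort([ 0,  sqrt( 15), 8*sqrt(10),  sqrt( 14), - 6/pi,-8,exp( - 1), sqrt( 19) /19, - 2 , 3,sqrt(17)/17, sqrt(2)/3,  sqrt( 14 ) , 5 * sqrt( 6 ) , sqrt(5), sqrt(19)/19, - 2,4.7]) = [ - 8, - 2, - 2 , - 6/pi,0,sqrt( 19)/19, sqrt (19)/19,  sqrt( 17 )/17,  exp( - 1), sqrt(2)/3 , sqrt (5),3,  sqrt(14 ), sqrt(14),sqrt( 15),4.7, 5 * sqrt (6), 8*sqrt( 10 )]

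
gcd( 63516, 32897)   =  67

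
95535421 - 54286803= 41248618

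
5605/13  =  5605/13 = 431.15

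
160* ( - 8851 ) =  - 1416160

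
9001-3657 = 5344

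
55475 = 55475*1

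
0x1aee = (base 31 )75c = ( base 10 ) 6894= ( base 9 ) 10410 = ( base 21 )FD6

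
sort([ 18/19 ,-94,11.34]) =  [ - 94,18/19,11.34 ] 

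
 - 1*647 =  - 647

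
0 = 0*3462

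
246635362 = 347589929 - 100954567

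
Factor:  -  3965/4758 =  - 5/6=   - 2^( - 1 ) * 3^( - 1 )*5^1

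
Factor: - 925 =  - 5^2*37^1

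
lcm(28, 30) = 420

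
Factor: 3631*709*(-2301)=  -5923646079 = - 3^1* 13^1*59^1 * 709^1  *3631^1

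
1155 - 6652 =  - 5497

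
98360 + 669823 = 768183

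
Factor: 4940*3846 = 18999240 = 2^3*3^1*5^1*13^1 * 19^1*641^1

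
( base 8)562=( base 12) 26A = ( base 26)e6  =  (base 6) 1414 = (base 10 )370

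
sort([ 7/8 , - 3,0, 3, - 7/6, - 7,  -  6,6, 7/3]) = [  -  7,-6,- 3,  -  7/6,0,  7/8, 7/3,3,6]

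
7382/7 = 1054 + 4/7 = 1054.57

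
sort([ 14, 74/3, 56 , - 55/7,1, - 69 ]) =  [ - 69,- 55/7,1,14, 74/3,56 ]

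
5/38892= 5/38892  =  0.00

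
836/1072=209/268 = 0.78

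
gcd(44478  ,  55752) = 6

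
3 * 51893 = 155679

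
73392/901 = 81 + 411/901 = 81.46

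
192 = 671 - 479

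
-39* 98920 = -3857880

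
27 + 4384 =4411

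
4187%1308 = 263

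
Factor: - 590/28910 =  - 1/49 = - 7^(- 2) 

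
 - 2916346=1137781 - 4054127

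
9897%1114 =985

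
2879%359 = 7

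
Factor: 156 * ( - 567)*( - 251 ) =22201452 = 2^2*3^5*7^1 * 13^1 * 251^1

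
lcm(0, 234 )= 0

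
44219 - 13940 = 30279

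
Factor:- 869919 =  -  3^1*289973^1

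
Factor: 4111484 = 2^2 *13^1*17^1*4651^1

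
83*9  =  747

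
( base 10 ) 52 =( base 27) 1p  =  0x34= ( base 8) 64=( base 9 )57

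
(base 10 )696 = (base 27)pl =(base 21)1C3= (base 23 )176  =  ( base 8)1270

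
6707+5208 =11915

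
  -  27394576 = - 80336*341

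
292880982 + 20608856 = 313489838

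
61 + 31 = 92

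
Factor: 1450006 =2^1*41^1*17683^1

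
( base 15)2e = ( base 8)54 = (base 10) 44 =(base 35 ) 19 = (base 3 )1122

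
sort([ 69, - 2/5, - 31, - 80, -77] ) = [-80 ,-77,-31, -2/5, 69 ] 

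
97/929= 97/929 = 0.10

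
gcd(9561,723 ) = 3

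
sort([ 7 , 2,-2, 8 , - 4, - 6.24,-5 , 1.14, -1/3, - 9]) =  [- 9 , - 6.24, - 5, - 4, - 2, - 1/3, 1.14, 2,7, 8 ]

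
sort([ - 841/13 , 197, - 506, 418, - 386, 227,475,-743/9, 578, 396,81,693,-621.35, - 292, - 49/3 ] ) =[ - 621.35, - 506, - 386,-292,-743/9, - 841/13, -49/3, 81,197, 227, 396, 418, 475, 578,693]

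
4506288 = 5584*807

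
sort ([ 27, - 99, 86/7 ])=[  -  99,86/7, 27] 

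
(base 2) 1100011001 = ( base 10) 793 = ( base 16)319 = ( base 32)op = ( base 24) 191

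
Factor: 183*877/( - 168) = -53497/56 = -2^( - 3)*7^( - 1)*61^1*877^1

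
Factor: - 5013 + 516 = - 3^1*1499^1 = - 4497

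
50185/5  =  10037= 10037.00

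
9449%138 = 65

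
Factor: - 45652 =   -  2^2 *101^1*113^1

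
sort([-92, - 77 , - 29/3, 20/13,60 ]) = [ - 92, - 77, - 29/3,  20/13,60]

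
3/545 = 3/545 =0.01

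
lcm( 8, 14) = 56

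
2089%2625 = 2089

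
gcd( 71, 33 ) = 1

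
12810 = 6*2135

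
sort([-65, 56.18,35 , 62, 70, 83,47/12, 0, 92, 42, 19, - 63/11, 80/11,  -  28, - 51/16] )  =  [ - 65,-28, - 63/11, - 51/16, 0, 47/12,80/11, 19, 35, 42, 56.18 , 62,70,83, 92] 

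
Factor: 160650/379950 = 63/149=3^2 * 7^1*149^( - 1) 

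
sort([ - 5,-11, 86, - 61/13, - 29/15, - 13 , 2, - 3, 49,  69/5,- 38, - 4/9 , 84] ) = [-38, - 13, - 11, - 5,-61/13, - 3, - 29/15, - 4/9, 2,69/5, 49,84, 86]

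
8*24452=195616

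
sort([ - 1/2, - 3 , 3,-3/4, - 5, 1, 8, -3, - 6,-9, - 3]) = [ - 9, - 6 ,-5,  -  3,-3, - 3,-3/4, - 1/2,1 , 3 , 8]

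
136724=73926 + 62798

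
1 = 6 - 5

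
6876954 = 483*14238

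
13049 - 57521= - 44472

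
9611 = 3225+6386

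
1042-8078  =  -7036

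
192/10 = 96/5 = 19.20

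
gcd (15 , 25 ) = 5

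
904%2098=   904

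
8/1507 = 8/1507  =  0.01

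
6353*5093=32355829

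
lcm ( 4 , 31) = 124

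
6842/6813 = 1  +  29/6813 = 1.00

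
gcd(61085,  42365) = 5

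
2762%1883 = 879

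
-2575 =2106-4681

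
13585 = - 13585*( - 1 ) 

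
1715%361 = 271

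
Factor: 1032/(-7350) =-172/1225 =-2^2*5^(- 2 )*7^( - 2)*43^1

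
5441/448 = 12+65/448 = 12.15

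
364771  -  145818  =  218953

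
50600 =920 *55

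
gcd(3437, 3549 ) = 7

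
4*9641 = 38564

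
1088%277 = 257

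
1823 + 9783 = 11606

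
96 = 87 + 9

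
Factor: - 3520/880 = - 4 =- 2^2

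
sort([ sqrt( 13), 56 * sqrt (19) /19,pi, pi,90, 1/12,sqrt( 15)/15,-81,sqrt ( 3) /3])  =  [ - 81,1/12, sqrt( 15)/15,sqrt( 3)/3, pi,pi,sqrt (13 ), 56*sqrt( 19 ) /19,90] 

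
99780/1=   99780 = 99780.00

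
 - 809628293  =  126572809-936201102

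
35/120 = 7/24=0.29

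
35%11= 2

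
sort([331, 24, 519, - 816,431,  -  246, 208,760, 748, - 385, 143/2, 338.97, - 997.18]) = [  -  997.18, - 816 , - 385,-246, 24, 143/2,208, 331,338.97, 431,  519,748,760] 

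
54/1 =54 = 54.00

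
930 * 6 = 5580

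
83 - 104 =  - 21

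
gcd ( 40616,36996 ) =4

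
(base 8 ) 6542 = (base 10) 3426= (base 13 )1737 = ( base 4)311202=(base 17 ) BE9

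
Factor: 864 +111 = 975 = 3^1*5^2*13^1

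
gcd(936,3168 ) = 72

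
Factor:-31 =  - 31^1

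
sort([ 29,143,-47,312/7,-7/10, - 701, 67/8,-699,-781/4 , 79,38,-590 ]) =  [ - 701 , - 699, - 590, - 781/4, - 47,-7/10 , 67/8,29,38, 312/7,79, 143]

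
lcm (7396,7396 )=7396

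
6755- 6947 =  - 192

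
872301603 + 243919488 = 1116221091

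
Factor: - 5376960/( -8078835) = 2^6 * 3^1 * 1867^1*538589^( - 1 ) = 358464/538589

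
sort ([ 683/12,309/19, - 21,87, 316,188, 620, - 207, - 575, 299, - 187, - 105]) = [ - 575, - 207, - 187 , - 105  , - 21, 309/19,683/12, 87, 188,  299, 316, 620]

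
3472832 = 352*9866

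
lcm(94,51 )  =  4794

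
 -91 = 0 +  - 91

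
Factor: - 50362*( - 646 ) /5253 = 2^2*3^(  -  1 )*13^2*19^1*103^(-1)*149^1= 1913756/309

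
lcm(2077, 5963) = 184853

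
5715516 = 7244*789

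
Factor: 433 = 433^1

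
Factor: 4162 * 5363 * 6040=134817668240 = 2^4 * 5^1 * 31^1*151^1* 173^1 * 2081^1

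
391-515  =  -124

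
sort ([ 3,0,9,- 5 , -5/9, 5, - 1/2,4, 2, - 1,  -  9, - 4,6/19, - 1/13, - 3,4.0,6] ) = [ - 9, - 5, - 4, - 3 , - 1, - 5/9,  -  1/2, - 1/13,0, 6/19,2, 3, 4 , 4.0,  5,6,  9] 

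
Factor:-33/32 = -2^(  -  5)*3^1*11^1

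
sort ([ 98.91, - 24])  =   [ - 24,98.91 ]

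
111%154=111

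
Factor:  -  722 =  - 2^1 * 19^2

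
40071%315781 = 40071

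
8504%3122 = 2260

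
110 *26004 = 2860440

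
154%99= 55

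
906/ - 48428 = -1 + 23761/24214 = - 0.02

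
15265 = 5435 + 9830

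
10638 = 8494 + 2144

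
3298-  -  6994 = 10292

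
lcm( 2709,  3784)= 238392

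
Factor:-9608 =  - 2^3* 1201^1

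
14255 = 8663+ 5592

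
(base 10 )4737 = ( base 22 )9h7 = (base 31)4SP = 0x1281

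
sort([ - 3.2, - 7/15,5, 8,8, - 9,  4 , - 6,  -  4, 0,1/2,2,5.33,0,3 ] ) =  [ - 9, - 6, - 4 , - 3.2, - 7/15, 0, 0,1/2, 2 , 3,4,  5 , 5.33,8, 8]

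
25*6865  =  171625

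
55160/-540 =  - 103+23/27 = - 102.15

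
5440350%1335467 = 98482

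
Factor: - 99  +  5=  - 2^1*47^1 = - 94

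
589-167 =422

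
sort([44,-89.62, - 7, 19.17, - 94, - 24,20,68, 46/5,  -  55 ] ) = [ - 94,-89.62, - 55, - 24, - 7, 46/5, 19.17, 20,44, 68 ]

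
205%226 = 205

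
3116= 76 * 41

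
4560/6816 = 95/142 = 0.67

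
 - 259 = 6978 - 7237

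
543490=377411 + 166079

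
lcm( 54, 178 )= 4806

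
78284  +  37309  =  115593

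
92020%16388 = 10080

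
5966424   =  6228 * 958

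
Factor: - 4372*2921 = -12770612 = - 2^2*23^1 * 127^1*1093^1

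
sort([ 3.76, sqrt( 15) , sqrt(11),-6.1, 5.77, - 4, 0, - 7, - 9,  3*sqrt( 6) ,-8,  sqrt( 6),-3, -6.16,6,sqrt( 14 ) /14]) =[-9, - 8, - 7 , - 6.16, - 6.1, - 4, - 3,0, sqrt(14) /14,sqrt( 6),sqrt( 11),3.76, sqrt( 15) , 5.77, 6,3 *sqrt( 6 )]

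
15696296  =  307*51128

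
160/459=160/459=0.35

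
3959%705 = 434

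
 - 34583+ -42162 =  - 76745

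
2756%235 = 171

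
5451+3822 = 9273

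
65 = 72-7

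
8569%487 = 290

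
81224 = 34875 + 46349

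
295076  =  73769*4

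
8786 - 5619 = 3167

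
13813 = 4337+9476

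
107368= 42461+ 64907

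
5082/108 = 847/18 =47.06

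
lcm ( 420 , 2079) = 41580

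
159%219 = 159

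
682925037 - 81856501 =601068536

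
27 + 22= 49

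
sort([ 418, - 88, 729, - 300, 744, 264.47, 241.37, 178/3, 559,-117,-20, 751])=[ - 300, - 117,-88,-20,178/3 , 241.37, 264.47,418,559, 729,744, 751 ] 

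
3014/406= 1507/203 = 7.42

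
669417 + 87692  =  757109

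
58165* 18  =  1046970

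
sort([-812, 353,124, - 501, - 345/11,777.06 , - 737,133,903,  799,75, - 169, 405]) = [-812, - 737,  -  501, - 169,- 345/11,75,124,133,353,405, 777.06,799,903 ]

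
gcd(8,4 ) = 4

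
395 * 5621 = 2220295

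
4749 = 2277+2472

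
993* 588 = 583884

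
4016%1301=113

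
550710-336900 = 213810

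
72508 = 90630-18122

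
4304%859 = 9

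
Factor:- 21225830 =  - 2^1*5^1*191^1*11113^1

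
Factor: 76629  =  3^1*7^1*41^1*89^1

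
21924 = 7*3132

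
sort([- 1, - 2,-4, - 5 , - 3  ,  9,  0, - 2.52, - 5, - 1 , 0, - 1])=[ - 5, - 5 ,- 4,-3, - 2.52, - 2, - 1,-1, -1,0,0,9 ] 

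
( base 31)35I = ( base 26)4de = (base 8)5760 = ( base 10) 3056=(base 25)4m6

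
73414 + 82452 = 155866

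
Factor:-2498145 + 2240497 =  - 2^4* 16103^1 = - 257648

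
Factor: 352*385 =2^5*5^1 * 7^1*11^2  =  135520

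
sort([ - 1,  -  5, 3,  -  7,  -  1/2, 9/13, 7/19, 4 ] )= [-7, - 5 , - 1, -1/2,7/19,9/13, 3,4 ] 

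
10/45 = 2/9=0.22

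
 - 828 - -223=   -  605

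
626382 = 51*12282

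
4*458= 1832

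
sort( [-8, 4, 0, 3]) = [ -8, 0, 3,4]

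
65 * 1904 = 123760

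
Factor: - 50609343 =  - 3^1*853^1 * 19777^1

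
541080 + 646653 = 1187733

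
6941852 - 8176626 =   -  1234774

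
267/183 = 89/61 = 1.46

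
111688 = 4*27922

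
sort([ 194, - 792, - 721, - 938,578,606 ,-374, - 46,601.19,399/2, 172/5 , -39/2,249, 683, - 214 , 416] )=[ - 938,-792, - 721, - 374, - 214, - 46,  -  39/2,172/5, 194, 399/2,  249,416,578,  601.19,606,683]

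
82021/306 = 82021/306 = 268.04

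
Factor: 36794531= 3541^1*10391^1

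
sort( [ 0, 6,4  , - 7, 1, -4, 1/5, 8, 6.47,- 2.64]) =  [ - 7, - 4, - 2.64,  0,1/5 , 1, 4,6,6.47,8]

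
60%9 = 6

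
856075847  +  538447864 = 1394523711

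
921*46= 42366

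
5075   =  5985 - 910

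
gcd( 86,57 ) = 1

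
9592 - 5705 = 3887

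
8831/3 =8831/3 = 2943.67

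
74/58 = 37/29 = 1.28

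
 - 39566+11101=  - 28465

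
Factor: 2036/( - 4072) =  - 2^( - 1) = - 1/2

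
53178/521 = 102 + 36/521 = 102.07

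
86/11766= 43/5883= 0.01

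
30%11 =8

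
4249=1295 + 2954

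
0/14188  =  0 = 0.00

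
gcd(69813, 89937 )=9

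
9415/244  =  9415/244 = 38.59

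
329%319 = 10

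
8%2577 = 8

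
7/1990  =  7/1990  =  0.00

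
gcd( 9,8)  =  1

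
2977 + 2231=5208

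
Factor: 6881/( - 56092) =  - 2^( - 2 )*7^1*37^( - 1 )*379^( - 1)  *983^1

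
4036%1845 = 346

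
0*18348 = 0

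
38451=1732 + 36719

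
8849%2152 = 241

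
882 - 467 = 415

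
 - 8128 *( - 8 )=65024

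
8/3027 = 8/3027 = 0.00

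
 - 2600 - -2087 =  - 513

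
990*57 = 56430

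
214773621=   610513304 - 395739683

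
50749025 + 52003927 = 102752952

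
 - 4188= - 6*698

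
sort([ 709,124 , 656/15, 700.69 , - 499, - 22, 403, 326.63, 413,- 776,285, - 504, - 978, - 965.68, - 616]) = [ - 978,-965.68 ,-776 , - 616, -504,  -  499, - 22 , 656/15,124,285,326.63, 403 , 413,700.69, 709 ] 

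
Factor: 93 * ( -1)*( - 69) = 6417 = 3^2 * 23^1*31^1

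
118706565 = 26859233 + 91847332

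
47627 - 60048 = - 12421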